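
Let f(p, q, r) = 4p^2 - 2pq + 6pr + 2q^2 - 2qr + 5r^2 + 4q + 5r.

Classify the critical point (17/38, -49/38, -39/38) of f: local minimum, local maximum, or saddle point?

local minimum

The Hessian is constant: H = [[8, -2, 6], [-2, 4, -2], [6, -2, 10]].
Leading principal minors: Δ₁ = 8, Δ₂ = 28, Δ₃ = 152.
All leading minors are positive, so H is positive definite: a local minimum.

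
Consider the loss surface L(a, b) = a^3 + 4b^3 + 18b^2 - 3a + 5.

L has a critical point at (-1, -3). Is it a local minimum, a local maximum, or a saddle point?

local maximum

The mixed partial ∂²L/∂a∂b is 0, so the Hessian at any point is diag(L_aa, L_bb) = diag(6a, 12(2b + 3)).
At (-1, -3): H = diag(-6, -36).
Both eigenvalues are negative, so H is negative definite: a local maximum.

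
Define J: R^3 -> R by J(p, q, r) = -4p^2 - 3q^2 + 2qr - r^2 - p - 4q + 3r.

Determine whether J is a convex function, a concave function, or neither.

concave

J is quadratic, so its Hessian is the constant matrix H = [[-8, 0, 0], [0, -6, 2], [0, 2, -2]].
Leading principal minors: -8, 48, -64.
Signs alternate −, +, − ⇒ H ≺ 0 ⇒ concave.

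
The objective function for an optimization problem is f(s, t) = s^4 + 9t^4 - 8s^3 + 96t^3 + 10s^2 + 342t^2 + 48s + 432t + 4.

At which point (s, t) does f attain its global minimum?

f(s,t) separates as P(s) + Q(t) + 4, so its minimum is min P + min Q + 4.
P'(s) = 4(s - 4)(s - 3)(s + 1) vanishes at s ∈ {-1, 3, 4}; Q'(t) = 36(t + 1)(t + 3)(t + 4) vanishes at t ∈ {-4, -3, -1}.
Local minima of P (where P''>0): P(-1)=-29, P(4)=96. Local minima of Q: Q(-4)=-96, Q(-1)=-177.
So the global minimum of f is P(-1) + Q(-1) + 4 = -29 − 177 + 4 = -202, attained at (-1, -1).

(-1, -1)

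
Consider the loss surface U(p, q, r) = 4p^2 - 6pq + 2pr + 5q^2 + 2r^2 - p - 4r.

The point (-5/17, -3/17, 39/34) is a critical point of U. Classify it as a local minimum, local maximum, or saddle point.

The Hessian is constant: H = [[8, -6, 2], [-6, 10, 0], [2, 0, 4]].
Leading principal minors: Δ₁ = 8, Δ₂ = 44, Δ₃ = 136.
All leading minors are positive, so H is positive definite: a local minimum.

local minimum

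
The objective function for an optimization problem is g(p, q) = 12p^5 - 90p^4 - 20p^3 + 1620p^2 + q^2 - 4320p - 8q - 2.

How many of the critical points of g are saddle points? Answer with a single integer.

g separates as a function of p plus a function of q, so ∇g=0 decouples.
∂g/∂p = 60(p - 4)(p - 3)(p - 2)(p + 3) = 0 at p ∈ {-3, 2, 3, 4}; ∂g/∂q = 2(q - 4) = 0 at q ∈ {4}.
The Hessian is diagonal: diag(g_pp, g_qq). Second derivatives: g_pp(-3)=-12600, g_pp(2)=600, g_pp(3)=-360, g_pp(4)=840; g_qq(4)=2.
Saddle points occur where the two diagonal entries have opposite signs: (-3, 4), (3, 4). Count: 2.

2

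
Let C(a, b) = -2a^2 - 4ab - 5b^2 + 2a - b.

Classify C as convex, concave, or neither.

concave

C is quadratic, so its Hessian is the constant matrix H = [[-4, -4], [-4, -10]].
det(H) = 24, tr(H) = -14.
det(H) > 0 and tr(H) < 0, so H is negative definite everywhere: concave.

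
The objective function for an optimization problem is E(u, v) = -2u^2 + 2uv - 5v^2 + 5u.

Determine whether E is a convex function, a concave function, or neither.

concave

E is quadratic, so its Hessian is the constant matrix H = [[-4, 2], [2, -10]].
det(H) = 36, tr(H) = -14.
det(H) > 0 and tr(H) < 0, so H is negative definite everywhere: concave.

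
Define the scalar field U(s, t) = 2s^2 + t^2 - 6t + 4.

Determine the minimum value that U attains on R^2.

-5

U(s,t) separates as P(s) + Q(t) + 4, so its minimum is min P + min Q + 4.
P'(s) = 4s vanishes at s ∈ {0}; Q'(t) = 2(t - 3) vanishes at t ∈ {3}.
Local minima of P (where P''>0): P(0)=0. Local minima of Q: Q(3)=-9.
So the global minimum of U is P(0) + Q(3) + 4 = 0 − 9 + 4 = -5, attained at (0, 3).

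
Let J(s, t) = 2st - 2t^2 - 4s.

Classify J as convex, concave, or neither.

neither

J is quadratic, so its Hessian is the constant matrix H = [[0, 2], [2, -4]].
det(H) = -4, tr(H) = -4.
det(H) < 0, so H is indefinite: neither convex nor concave.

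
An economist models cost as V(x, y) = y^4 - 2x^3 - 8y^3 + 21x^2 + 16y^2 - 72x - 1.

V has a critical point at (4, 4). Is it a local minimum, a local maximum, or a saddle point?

saddle point

The mixed partial ∂²V/∂x∂y is 0, so the Hessian at any point is diag(V_xx, V_yy) = diag(6(-2x + 7), 4(3y^2 - 12y + 8)).
At (4, 4): H = diag(-6, 32).
The eigenvalues have opposite signs, so H is indefinite: a saddle point.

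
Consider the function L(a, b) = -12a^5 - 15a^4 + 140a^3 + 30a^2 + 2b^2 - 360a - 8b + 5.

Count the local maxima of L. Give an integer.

0

L separates as a function of a plus a function of b, so ∇L=0 decouples.
∂L/∂a = -60(a - 2)(a - 1)(a + 1)(a + 3) = 0 at a ∈ {-3, -1, 1, 2}; ∂L/∂b = 4(b - 2) = 0 at b ∈ {2}.
The Hessian is diagonal: diag(L_aa, L_bb). Second derivatives: L_aa(-3)=2400, L_aa(-1)=-720, L_aa(1)=480, L_aa(2)=-900; L_bb(2)=4.
Local maxima occur where both diagonal entries negative: none. Count: 0.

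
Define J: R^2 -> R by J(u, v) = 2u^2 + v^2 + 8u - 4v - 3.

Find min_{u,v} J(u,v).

J(u,v) separates as P(u) + Q(v) − 3, so its minimum is min P + min Q − 3.
P'(u) = 4u + 8 vanishes at u ∈ {-2}; Q'(v) = 2v - 4 vanishes at v ∈ {2}.
Local minima of P (where P''>0): P(-2)=-8. Local minima of Q: Q(2)=-4.
So the global minimum of J is P(-2) + Q(2) − 3 = -8 − 4 − 3 = -15, attained at (-2, 2).

-15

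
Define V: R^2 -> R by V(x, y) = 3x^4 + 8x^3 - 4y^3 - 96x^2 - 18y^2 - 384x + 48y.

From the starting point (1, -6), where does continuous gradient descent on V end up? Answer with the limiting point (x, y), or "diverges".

(4, -4)

V is separable, so gradient descent decouples: x follows -∂V/∂x, y follows -∂V/∂y.
∂V/∂x = 12(x - 4)(x + 2)(x + 4); at x=1 this is -540, so x increases.
∂V/∂y = -12(y - 1)(y + 4); at y=-6 this is -168, so y increases.
x converges to its nearest critical value 4 (a local min of the x-part); y converges to -4. The iterate converges to (4, -4).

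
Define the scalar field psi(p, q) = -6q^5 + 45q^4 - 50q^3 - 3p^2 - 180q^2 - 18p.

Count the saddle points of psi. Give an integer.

psi separates as a function of p plus a function of q, so ∇psi=0 decouples.
∂psi/∂p = -6(p + 3) = 0 at p ∈ {-3}; ∂psi/∂q = -30q(q - 4)(q - 3)(q + 1) = 0 at q ∈ {-1, 0, 3, 4}.
The Hessian is diagonal: diag(psi_pp, psi_qq). Second derivatives: psi_pp(-3)=-6; psi_qq(-1)=600, psi_qq(0)=-360, psi_qq(3)=360, psi_qq(4)=-600.
Saddle points occur where the two diagonal entries have opposite signs: (-3, -1), (-3, 3). Count: 2.

2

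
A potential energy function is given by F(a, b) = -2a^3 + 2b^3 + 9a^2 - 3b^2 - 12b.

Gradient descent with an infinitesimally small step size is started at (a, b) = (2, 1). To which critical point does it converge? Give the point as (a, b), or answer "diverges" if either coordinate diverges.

F is separable, so gradient descent decouples: a follows -∂F/∂a, b follows -∂F/∂b.
∂F/∂a = -6a(a - 3); at a=2 this is 12, so a decreases.
∂F/∂b = 6(b - 2)(b + 1); at b=1 this is -12, so b increases.
a converges to its nearest critical value 0 (a local min of the a-part); b converges to 2. The iterate converges to (0, 2).

(0, 2)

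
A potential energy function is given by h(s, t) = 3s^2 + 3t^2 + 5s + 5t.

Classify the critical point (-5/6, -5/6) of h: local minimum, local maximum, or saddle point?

local minimum

The Hessian of h is constant: H = [[6, 0], [0, 6]].
det(H) = 6·6 − 0² = 36.
det(H) > 0 and tr(H) = 12 > 0, so H is positive definite and the point is a local minimum.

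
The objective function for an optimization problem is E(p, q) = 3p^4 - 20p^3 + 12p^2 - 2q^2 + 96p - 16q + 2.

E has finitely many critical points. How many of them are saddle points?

E separates as a function of p plus a function of q, so ∇E=0 decouples.
∂E/∂p = 12(p - 4)(p - 2)(p + 1) = 0 at p ∈ {-1, 2, 4}; ∂E/∂q = -4(q + 4) = 0 at q ∈ {-4}.
The Hessian is diagonal: diag(E_pp, E_qq). Second derivatives: E_pp(-1)=180, E_pp(2)=-72, E_pp(4)=120; E_qq(-4)=-4.
Saddle points occur where the two diagonal entries have opposite signs: (-1, -4), (4, -4). Count: 2.

2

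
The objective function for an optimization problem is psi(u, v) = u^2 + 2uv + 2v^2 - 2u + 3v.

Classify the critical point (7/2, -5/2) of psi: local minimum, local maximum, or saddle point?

local minimum

The Hessian of psi is constant: H = [[2, 2], [2, 4]].
det(H) = 2·4 − 2² = 4.
det(H) > 0 and tr(H) = 6 > 0, so H is positive definite and the point is a local minimum.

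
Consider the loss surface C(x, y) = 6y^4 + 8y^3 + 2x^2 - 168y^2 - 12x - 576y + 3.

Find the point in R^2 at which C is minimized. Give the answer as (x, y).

(3, 4)

C(x,y) separates as P(x) + Q(y) + 3, so its minimum is min P + min Q + 3.
P'(x) = 4x - 12 vanishes at x ∈ {3}; Q'(y) = 24(y - 4)(y + 2)(y + 3) vanishes at y ∈ {-3, -2, 4}.
Local minima of P (where P''>0): P(3)=-18. Local minima of Q: Q(-3)=486, Q(4)=-2944.
So the global minimum of C is P(3) + Q(4) + 3 = -18 − 2944 + 3 = -2959, attained at (3, 4).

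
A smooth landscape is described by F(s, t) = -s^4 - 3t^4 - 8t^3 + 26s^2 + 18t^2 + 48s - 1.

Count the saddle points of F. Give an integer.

4

F separates as a function of s plus a function of t, so ∇F=0 decouples.
∂F/∂s = -4(s - 4)(s + 1)(s + 3) = 0 at s ∈ {-3, -1, 4}; ∂F/∂t = -12t(t - 1)(t + 3) = 0 at t ∈ {-3, 0, 1}.
The Hessian is diagonal: diag(F_ss, F_tt). Second derivatives: F_ss(-3)=-56, F_ss(-1)=40, F_ss(4)=-140; F_tt(-3)=-144, F_tt(0)=36, F_tt(1)=-48.
Saddle points occur where the two diagonal entries have opposite signs: (-3, 0), (-1, -3), (-1, 1), (4, 0). Count: 4.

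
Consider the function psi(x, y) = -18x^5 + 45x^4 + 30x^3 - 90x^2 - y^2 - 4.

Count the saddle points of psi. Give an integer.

psi separates as a function of x plus a function of y, so ∇psi=0 decouples.
∂psi/∂x = -90x(x - 2)(x - 1)(x + 1) = 0 at x ∈ {-1, 0, 1, 2}; ∂psi/∂y = -2y = 0 at y ∈ {0}.
The Hessian is diagonal: diag(psi_xx, psi_yy). Second derivatives: psi_xx(-1)=540, psi_xx(0)=-180, psi_xx(1)=180, psi_xx(2)=-540; psi_yy(0)=-2.
Saddle points occur where the two diagonal entries have opposite signs: (-1, 0), (1, 0). Count: 2.

2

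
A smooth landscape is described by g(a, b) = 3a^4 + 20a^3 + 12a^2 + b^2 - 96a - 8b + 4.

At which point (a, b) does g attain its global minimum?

g(a,b) separates as P(a) + Q(b) + 4, so its minimum is min P + min Q + 4.
P'(a) = 12(a - 1)(a + 2)(a + 4) vanishes at a ∈ {-4, -2, 1}; Q'(b) = 2b - 8 vanishes at b ∈ {4}.
Local minima of P (where P''>0): P(-4)=64, P(1)=-61. Local minima of Q: Q(4)=-16.
So the global minimum of g is P(1) + Q(4) + 4 = -61 − 16 + 4 = -73, attained at (1, 4).

(1, 4)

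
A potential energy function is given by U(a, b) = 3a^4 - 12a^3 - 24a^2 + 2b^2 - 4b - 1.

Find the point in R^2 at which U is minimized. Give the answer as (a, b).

(4, 1)

U(a,b) separates as P(a) + Q(b) − 1, so its minimum is min P + min Q − 1.
P'(a) = 12a(a - 4)(a + 1) vanishes at a ∈ {-1, 0, 4}; Q'(b) = 4b - 4 vanishes at b ∈ {1}.
Local minima of P (where P''>0): P(-1)=-9, P(4)=-384. Local minima of Q: Q(1)=-2.
So the global minimum of U is P(4) + Q(1) − 1 = -384 − 2 − 1 = -387, attained at (4, 1).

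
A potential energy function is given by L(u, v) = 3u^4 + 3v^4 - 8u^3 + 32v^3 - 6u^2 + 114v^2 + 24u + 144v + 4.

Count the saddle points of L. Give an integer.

4

L separates as a function of u plus a function of v, so ∇L=0 decouples.
∂L/∂u = 12(u - 2)(u - 1)(u + 1) = 0 at u ∈ {-1, 1, 2}; ∂L/∂v = 12(v + 1)(v + 3)(v + 4) = 0 at v ∈ {-4, -3, -1}.
The Hessian is diagonal: diag(L_uu, L_vv). Second derivatives: L_uu(-1)=72, L_uu(1)=-24, L_uu(2)=36; L_vv(-4)=36, L_vv(-3)=-24, L_vv(-1)=72.
Saddle points occur where the two diagonal entries have opposite signs: (-1, -3), (1, -4), (1, -1), (2, -3). Count: 4.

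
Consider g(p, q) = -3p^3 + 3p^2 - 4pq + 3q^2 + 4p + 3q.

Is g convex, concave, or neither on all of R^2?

neither

The term -3p^3 is cubic, so the Hessian is not constant.
∂²g/∂p² = -18p + 6, which takes both signs as p varies (negative for sufficiently large p). A diagonal entry of the Hessian changing sign means the Hessian is neither positive- nor negative-semidefinite on all of R^2.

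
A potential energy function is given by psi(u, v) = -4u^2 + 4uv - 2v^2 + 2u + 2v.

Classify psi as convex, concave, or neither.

psi is quadratic, so its Hessian is the constant matrix H = [[-8, 4], [4, -4]].
det(H) = 16, tr(H) = -12.
det(H) > 0 and tr(H) < 0, so H is negative definite everywhere: concave.

concave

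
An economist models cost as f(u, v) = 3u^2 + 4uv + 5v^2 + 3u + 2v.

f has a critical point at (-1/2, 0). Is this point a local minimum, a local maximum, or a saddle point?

local minimum

The Hessian of f is constant: H = [[6, 4], [4, 10]].
det(H) = 6·10 − 4² = 44.
det(H) > 0 and tr(H) = 16 > 0, so H is positive definite and the point is a local minimum.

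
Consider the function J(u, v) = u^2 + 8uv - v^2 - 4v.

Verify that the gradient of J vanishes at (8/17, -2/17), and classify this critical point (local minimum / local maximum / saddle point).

∇J = (2u + 8v, 8u - 2v - 4); substituting (8/17, -2/17) gives ∇J = (0, 0), so (8/17, -2/17) is indeed a critical point.
The Hessian of J is constant: H = [[2, 8], [8, -2]].
det(H) = 2·(-2) − 8² = -68.
Since det(H) < 0, H is indefinite and the critical point is a saddle point.

saddle point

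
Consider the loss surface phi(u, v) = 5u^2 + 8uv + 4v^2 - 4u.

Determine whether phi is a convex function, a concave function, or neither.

convex

phi is quadratic, so its Hessian is the constant matrix H = [[10, 8], [8, 8]].
det(H) = 16, tr(H) = 18.
det(H) > 0 and tr(H) > 0, so H is positive definite everywhere: convex.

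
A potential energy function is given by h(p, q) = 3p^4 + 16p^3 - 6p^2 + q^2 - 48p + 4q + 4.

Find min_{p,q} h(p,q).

h(p,q) separates as A(p) + B(q) + 4, so its minimum is min A + min B + 4.
A'(p) = 12(p - 1)(p + 1)(p + 4) vanishes at p ∈ {-4, -1, 1}; B'(q) = 2q + 4 vanishes at q ∈ {-2}.
Local minima of A (where A''>0): A(-4)=-160, A(1)=-35. Local minima of B: B(-2)=-4.
So the global minimum of h is A(-4) + B(-2) + 4 = -160 − 4 + 4 = -160, attained at (-4, -2).

-160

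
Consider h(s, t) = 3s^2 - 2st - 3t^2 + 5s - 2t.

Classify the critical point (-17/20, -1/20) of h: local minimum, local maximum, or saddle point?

saddle point

The Hessian of h is constant: H = [[6, -2], [-2, -6]].
det(H) = 6·(-6) − (-2)² = -40.
Since det(H) < 0, H is indefinite and the critical point is a saddle point.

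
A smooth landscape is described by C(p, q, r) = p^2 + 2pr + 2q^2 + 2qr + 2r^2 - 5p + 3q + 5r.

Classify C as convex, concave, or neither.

C is quadratic, so its Hessian is the constant matrix H = [[2, 0, 2], [0, 4, 2], [2, 2, 4]].
Leading principal minors: 2, 8, 8.
All positive ⇒ H ≻ 0 ⇒ convex.

convex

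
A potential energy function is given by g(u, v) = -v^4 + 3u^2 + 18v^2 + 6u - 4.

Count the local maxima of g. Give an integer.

g separates as a function of u plus a function of v, so ∇g=0 decouples.
∂g/∂u = 6(u + 1) = 0 at u ∈ {-1}; ∂g/∂v = -4v(v - 3)(v + 3) = 0 at v ∈ {-3, 0, 3}.
The Hessian is diagonal: diag(g_uu, g_vv). Second derivatives: g_uu(-1)=6; g_vv(-3)=-72, g_vv(0)=36, g_vv(3)=-72.
Local maxima occur where both diagonal entries negative: none. Count: 0.

0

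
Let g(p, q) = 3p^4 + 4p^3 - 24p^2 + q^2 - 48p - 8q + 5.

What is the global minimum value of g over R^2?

-123

g(p,q) separates as A(p) + B(q) + 5, so its minimum is min A + min B + 5.
A'(p) = 12(p - 2)(p + 1)(p + 2) vanishes at p ∈ {-2, -1, 2}; B'(q) = 2q - 8 vanishes at q ∈ {4}.
Local minima of A (where A''>0): A(-2)=16, A(2)=-112. Local minima of B: B(4)=-16.
So the global minimum of g is A(2) + B(4) + 5 = -112 − 16 + 5 = -123, attained at (2, 4).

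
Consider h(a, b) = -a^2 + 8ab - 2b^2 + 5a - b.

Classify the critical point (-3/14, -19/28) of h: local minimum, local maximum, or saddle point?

saddle point

The Hessian of h is constant: H = [[-2, 8], [8, -4]].
det(H) = (-2)·(-4) − 8² = -56.
Since det(H) < 0, H is indefinite and the critical point is a saddle point.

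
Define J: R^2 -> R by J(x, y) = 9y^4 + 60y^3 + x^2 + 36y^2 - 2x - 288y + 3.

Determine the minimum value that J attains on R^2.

-181

J(x,y) separates as P(x) + Q(y) + 3, so its minimum is min P + min Q + 3.
P'(x) = 2x - 2 vanishes at x ∈ {1}; Q'(y) = 36(y - 1)(y + 2)(y + 4) vanishes at y ∈ {-4, -2, 1}.
Local minima of P (where P''>0): P(1)=-1. Local minima of Q: Q(-4)=192, Q(1)=-183.
So the global minimum of J is P(1) + Q(1) + 3 = -1 − 183 + 3 = -181, attained at (1, 1).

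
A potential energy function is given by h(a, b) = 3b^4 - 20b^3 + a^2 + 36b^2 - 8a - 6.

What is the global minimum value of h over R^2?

-22

h(a,b) separates as P(a) + Q(b) − 6, so its minimum is min P + min Q − 6.
P'(a) = 2a - 8 vanishes at a ∈ {4}; Q'(b) = 12b(b - 3)(b - 2) vanishes at b ∈ {0, 2, 3}.
Local minima of P (where P''>0): P(4)=-16. Local minima of Q: Q(0)=0, Q(3)=27.
So the global minimum of h is P(4) + Q(0) − 6 = -16 + 0 − 6 = -22, attained at (4, 0).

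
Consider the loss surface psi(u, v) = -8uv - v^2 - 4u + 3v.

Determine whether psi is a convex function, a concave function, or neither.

neither

psi is quadratic, so its Hessian is the constant matrix H = [[0, -8], [-8, -2]].
det(H) = -64, tr(H) = -2.
det(H) < 0, so H is indefinite: neither convex nor concave.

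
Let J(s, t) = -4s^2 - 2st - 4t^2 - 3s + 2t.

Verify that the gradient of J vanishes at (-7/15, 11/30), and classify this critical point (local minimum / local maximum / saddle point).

local maximum

∇J = (-8s - 2t - 3, -2s - 8t + 2); substituting (-7/15, 11/30) gives ∇J = (0, 0), so (-7/15, 11/30) is indeed a critical point.
The Hessian of J is constant: H = [[-8, -2], [-2, -8]].
det(H) = (-8)·(-8) − (-2)² = 60.
det(H) > 0 and tr(H) = -16 < 0, so H is negative definite and the point is a local maximum.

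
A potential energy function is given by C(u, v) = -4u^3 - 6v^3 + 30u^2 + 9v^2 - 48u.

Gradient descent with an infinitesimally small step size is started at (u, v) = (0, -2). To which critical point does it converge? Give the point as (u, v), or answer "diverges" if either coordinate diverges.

C is separable, so gradient descent decouples: u follows -∂C/∂u, v follows -∂C/∂v.
∂C/∂u = -12(u - 4)(u - 1); at u=0 this is -48, so u increases.
∂C/∂v = -18v(v - 1); at v=-2 this is -108, so v increases.
u converges to its nearest critical value 1 (a local min of the u-part); v converges to 0. The iterate converges to (1, 0).

(1, 0)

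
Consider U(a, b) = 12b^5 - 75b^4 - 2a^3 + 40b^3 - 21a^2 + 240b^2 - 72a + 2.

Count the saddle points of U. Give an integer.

U separates as a function of a plus a function of b, so ∇U=0 decouples.
∂U/∂a = -6(a + 3)(a + 4) = 0 at a ∈ {-4, -3}; ∂U/∂b = 60b(b - 4)(b - 2)(b + 1) = 0 at b ∈ {-1, 0, 2, 4}.
The Hessian is diagonal: diag(U_aa, U_bb). Second derivatives: U_aa(-4)=6, U_aa(-3)=-6; U_bb(-1)=-900, U_bb(0)=480, U_bb(2)=-720, U_bb(4)=2400.
Saddle points occur where the two diagonal entries have opposite signs: (-4, -1), (-4, 2), (-3, 0), (-3, 4). Count: 4.

4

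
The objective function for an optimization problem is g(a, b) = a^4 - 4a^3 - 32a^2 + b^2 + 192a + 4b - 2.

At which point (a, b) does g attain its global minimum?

(-4, -2)

g(a,b) separates as P(a) + Q(b) − 2, so its minimum is min P + min Q − 2.
P'(a) = 4(a - 4)(a - 3)(a + 4) vanishes at a ∈ {-4, 3, 4}; Q'(b) = 2b + 4 vanishes at b ∈ {-2}.
Local minima of P (where P''>0): P(-4)=-768, P(4)=256. Local minima of Q: Q(-2)=-4.
So the global minimum of g is P(-4) + Q(-2) − 2 = -768 − 4 − 2 = -774, attained at (-4, -2).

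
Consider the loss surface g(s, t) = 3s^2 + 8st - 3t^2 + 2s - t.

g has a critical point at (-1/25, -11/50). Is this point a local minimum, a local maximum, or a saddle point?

saddle point

The Hessian of g is constant: H = [[6, 8], [8, -6]].
det(H) = 6·(-6) − 8² = -100.
Since det(H) < 0, H is indefinite and the critical point is a saddle point.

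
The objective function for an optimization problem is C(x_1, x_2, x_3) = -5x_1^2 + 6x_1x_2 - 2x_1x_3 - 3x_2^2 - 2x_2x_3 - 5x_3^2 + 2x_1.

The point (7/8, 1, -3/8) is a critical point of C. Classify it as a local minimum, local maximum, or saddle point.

local maximum

The Hessian is constant: H = [[-10, 6, -2], [6, -6, -2], [-2, -2, -10]].
Leading principal minors: Δ₁ = -10, Δ₂ = 24, Δ₃ = -128.
The minors alternate sign starting negative (−, +, −), so H is negative definite: a local maximum.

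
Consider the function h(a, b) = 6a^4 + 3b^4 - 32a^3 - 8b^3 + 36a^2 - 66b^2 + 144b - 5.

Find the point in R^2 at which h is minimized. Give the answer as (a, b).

h(a,b) separates as P(a) + Q(b) − 5, so its minimum is min P + min Q − 5.
P'(a) = 24a(a - 3)(a - 1) vanishes at a ∈ {0, 1, 3}; Q'(b) = 12(b - 4)(b - 1)(b + 3) vanishes at b ∈ {-3, 1, 4}.
Local minima of P (where P''>0): P(0)=0, P(3)=-54. Local minima of Q: Q(-3)=-567, Q(4)=-224.
So the global minimum of h is P(3) + Q(-3) − 5 = -54 − 567 − 5 = -626, attained at (3, -3).

(3, -3)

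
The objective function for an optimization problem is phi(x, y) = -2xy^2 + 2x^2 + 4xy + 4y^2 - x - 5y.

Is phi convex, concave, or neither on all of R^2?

The term -2xy^2 is cubic, so the Hessian is not constant.
∂²phi/∂y² = -4x + 8, which takes both signs as x varies (negative for sufficiently large x). A diagonal entry of the Hessian changing sign means the Hessian is neither positive- nor negative-semidefinite on all of R^2.

neither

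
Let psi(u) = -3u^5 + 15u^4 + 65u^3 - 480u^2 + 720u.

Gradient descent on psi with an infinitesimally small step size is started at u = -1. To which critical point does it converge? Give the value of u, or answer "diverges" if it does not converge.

-4

psi'(u) = -15(u - 4)(u - 3)(u - 1)(u + 4), so psi'(-1) = 1800.
Gradient descent moves in the -psi' direction, i.e. u is decreasing.
The nearest critical point in that direction is u = -4, where psi'' = 4200 > 0 (a local minimum). The iterate converges there.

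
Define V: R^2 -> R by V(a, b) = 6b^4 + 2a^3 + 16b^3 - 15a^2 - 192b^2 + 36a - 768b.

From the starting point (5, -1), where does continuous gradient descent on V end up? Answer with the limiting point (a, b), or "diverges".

(3, 4)

V is separable, so gradient descent decouples: a follows -∂V/∂a, b follows -∂V/∂b.
∂V/∂a = 6(a - 3)(a - 2); at a=5 this is 36, so a decreases.
∂V/∂b = 24(b - 4)(b + 2)(b + 4); at b=-1 this is -360, so b increases.
a converges to its nearest critical value 3 (a local min of the a-part); b converges to 4. The iterate converges to (3, 4).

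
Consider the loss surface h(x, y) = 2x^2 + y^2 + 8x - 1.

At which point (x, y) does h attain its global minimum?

h(x,y) separates as P(x) + Q(y) − 1, so its minimum is min P + min Q − 1.
P'(x) = 4x + 8 vanishes at x ∈ {-2}; Q'(y) = 2y vanishes at y ∈ {0}.
Local minima of P (where P''>0): P(-2)=-8. Local minima of Q: Q(0)=0.
So the global minimum of h is P(-2) + Q(0) − 1 = -8 + 0 − 1 = -9, attained at (-2, 0).

(-2, 0)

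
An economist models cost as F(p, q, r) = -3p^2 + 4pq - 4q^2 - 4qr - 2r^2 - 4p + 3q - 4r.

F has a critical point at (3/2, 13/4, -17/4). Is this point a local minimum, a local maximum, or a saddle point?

local maximum

The Hessian is constant: H = [[-6, 4, 0], [4, -8, -4], [0, -4, -4]].
Leading principal minors: Δ₁ = -6, Δ₂ = 32, Δ₃ = -32.
The minors alternate sign starting negative (−, +, −), so H is negative definite: a local maximum.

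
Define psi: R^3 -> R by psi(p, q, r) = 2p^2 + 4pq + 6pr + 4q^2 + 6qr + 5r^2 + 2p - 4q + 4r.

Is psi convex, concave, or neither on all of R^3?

psi is quadratic, so its Hessian is the constant matrix H = [[4, 4, 6], [4, 8, 6], [6, 6, 10]].
Leading principal minors: 4, 16, 16.
All positive ⇒ H ≻ 0 ⇒ convex.

convex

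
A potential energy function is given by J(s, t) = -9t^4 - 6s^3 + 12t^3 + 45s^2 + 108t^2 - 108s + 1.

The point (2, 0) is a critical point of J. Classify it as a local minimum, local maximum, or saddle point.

The mixed partial ∂²J/∂s∂t is 0, so the Hessian at any point is diag(J_ss, J_tt) = diag(18(-2s + 5), 36(-3t^2 + 2t + 6)).
At (2, 0): H = diag(18, 216).
Both eigenvalues are positive, so H is positive definite: a local minimum.

local minimum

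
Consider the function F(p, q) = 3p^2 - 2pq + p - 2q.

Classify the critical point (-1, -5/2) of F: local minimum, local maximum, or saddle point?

The Hessian of F is constant: H = [[6, -2], [-2, 0]].
det(H) = 6·0 − (-2)² = -4.
Since det(H) < 0, H is indefinite and the critical point is a saddle point.

saddle point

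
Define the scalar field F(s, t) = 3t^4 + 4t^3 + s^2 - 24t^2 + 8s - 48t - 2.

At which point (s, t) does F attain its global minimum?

(-4, 2)

F(s,t) separates as P(s) + Q(t) − 2, so its minimum is min P + min Q − 2.
P'(s) = 2s + 8 vanishes at s ∈ {-4}; Q'(t) = 12(t - 2)(t + 1)(t + 2) vanishes at t ∈ {-2, -1, 2}.
Local minima of P (where P''>0): P(-4)=-16. Local minima of Q: Q(-2)=16, Q(2)=-112.
So the global minimum of F is P(-4) + Q(2) − 2 = -16 − 112 − 2 = -130, attained at (-4, 2).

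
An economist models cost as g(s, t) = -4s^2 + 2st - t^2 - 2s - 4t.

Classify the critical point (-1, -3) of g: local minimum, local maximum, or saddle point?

local maximum

The Hessian of g is constant: H = [[-8, 2], [2, -2]].
det(H) = (-8)·(-2) − 2² = 12.
det(H) > 0 and tr(H) = -10 < 0, so H is negative definite and the point is a local maximum.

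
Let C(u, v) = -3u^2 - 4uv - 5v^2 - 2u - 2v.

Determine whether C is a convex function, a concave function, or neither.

concave

C is quadratic, so its Hessian is the constant matrix H = [[-6, -4], [-4, -10]].
det(H) = 44, tr(H) = -16.
det(H) > 0 and tr(H) < 0, so H is negative definite everywhere: concave.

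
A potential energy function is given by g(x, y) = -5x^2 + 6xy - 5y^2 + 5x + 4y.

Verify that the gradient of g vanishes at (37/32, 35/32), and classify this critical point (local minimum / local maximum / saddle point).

local maximum

∇g = (-10x + 6y + 5, 6x - 10y + 4); substituting (37/32, 35/32) gives ∇g = (0, 0), so (37/32, 35/32) is indeed a critical point.
The Hessian of g is constant: H = [[-10, 6], [6, -10]].
det(H) = (-10)·(-10) − 6² = 64.
det(H) > 0 and tr(H) = -20 < 0, so H is negative definite and the point is a local maximum.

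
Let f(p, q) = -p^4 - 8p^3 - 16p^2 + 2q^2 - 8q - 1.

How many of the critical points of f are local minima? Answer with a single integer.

f separates as a function of p plus a function of q, so ∇f=0 decouples.
∂f/∂p = -4p(p + 2)(p + 4) = 0 at p ∈ {-4, -2, 0}; ∂f/∂q = 4(q - 2) = 0 at q ∈ {2}.
The Hessian is diagonal: diag(f_pp, f_qq). Second derivatives: f_pp(-4)=-32, f_pp(-2)=16, f_pp(0)=-32; f_qq(2)=4.
Local minima occur where both diagonal entries positive: (-2, 2). Count: 1.

1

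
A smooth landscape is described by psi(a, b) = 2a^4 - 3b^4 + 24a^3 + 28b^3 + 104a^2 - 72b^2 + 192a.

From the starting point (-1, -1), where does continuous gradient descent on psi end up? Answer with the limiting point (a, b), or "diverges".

diverges

psi is separable, so gradient descent decouples: a follows -∂psi/∂a, b follows -∂psi/∂b.
∂psi/∂a = 8(a + 2)(a + 3)(a + 4); at a=-1 this is 48, so a decreases.
∂psi/∂b = -12b(b - 4)(b - 3); at b=-1 this is 240, so b decreases.
The b-coordinate has no critical point in that direction and runs off to infinity.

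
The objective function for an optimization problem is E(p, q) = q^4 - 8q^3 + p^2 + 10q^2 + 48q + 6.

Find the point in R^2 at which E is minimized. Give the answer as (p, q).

(0, -1)

E(p,q) separates as A(p) + B(q) + 6, so its minimum is min A + min B + 6.
A'(p) = 2p vanishes at p ∈ {0}; B'(q) = 4(q - 4)(q - 3)(q + 1) vanishes at q ∈ {-1, 3, 4}.
Local minima of A (where A''>0): A(0)=0. Local minima of B: B(-1)=-29, B(4)=96.
So the global minimum of E is A(0) + B(-1) + 6 = 0 − 29 + 6 = -23, attained at (0, -1).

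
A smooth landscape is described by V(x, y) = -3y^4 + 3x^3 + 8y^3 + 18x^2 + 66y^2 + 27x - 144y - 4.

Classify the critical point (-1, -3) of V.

saddle point

The mixed partial ∂²V/∂x∂y is 0, so the Hessian at any point is diag(V_xx, V_yy) = diag(18(x + 2), 12(-3y^2 + 4y + 11)).
At (-1, -3): H = diag(18, -336).
The eigenvalues have opposite signs, so H is indefinite: a saddle point.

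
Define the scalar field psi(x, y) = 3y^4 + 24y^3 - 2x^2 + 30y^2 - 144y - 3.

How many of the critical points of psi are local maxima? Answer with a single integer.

1

psi separates as a function of x plus a function of y, so ∇psi=0 decouples.
∂psi/∂x = -4x = 0 at x ∈ {0}; ∂psi/∂y = 12(y - 1)(y + 3)(y + 4) = 0 at y ∈ {-4, -3, 1}.
The Hessian is diagonal: diag(psi_xx, psi_yy). Second derivatives: psi_xx(0)=-4; psi_yy(-4)=60, psi_yy(-3)=-48, psi_yy(1)=240.
Local maxima occur where both diagonal entries negative: (0, -3). Count: 1.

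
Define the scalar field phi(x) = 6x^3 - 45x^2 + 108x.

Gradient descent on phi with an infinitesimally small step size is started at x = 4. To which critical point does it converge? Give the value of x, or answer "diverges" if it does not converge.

3

phi'(x) = 18(x - 3)(x - 2), so phi'(4) = 36.
Gradient descent moves in the -phi' direction, i.e. x is decreasing.
The nearest critical point in that direction is x = 3, where phi'' = 18 > 0 (a local minimum). The iterate converges there.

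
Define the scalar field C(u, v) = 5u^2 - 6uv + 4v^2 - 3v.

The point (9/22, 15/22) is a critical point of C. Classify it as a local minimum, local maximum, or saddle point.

local minimum

The Hessian of C is constant: H = [[10, -6], [-6, 8]].
det(H) = 10·8 − (-6)² = 44.
det(H) > 0 and tr(H) = 18 > 0, so H is positive definite and the point is a local minimum.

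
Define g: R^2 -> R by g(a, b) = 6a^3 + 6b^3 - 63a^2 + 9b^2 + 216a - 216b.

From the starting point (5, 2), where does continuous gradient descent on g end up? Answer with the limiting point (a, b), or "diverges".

g is separable, so gradient descent decouples: a follows -∂g/∂a, b follows -∂g/∂b.
∂g/∂a = 18(a - 4)(a - 3); at a=5 this is 36, so a decreases.
∂g/∂b = 18(b - 3)(b + 4); at b=2 this is -108, so b increases.
a converges to its nearest critical value 4 (a local min of the a-part); b converges to 3. The iterate converges to (4, 3).

(4, 3)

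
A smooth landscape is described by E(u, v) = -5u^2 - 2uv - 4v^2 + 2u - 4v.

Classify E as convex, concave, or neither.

E is quadratic, so its Hessian is the constant matrix H = [[-10, -2], [-2, -8]].
det(H) = 76, tr(H) = -18.
det(H) > 0 and tr(H) < 0, so H is negative definite everywhere: concave.

concave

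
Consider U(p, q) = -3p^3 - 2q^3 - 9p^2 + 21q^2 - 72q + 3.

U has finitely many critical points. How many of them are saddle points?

2

U separates as a function of p plus a function of q, so ∇U=0 decouples.
∂U/∂p = -9p(p + 2) = 0 at p ∈ {-2, 0}; ∂U/∂q = -6(q - 4)(q - 3) = 0 at q ∈ {3, 4}.
The Hessian is diagonal: diag(U_pp, U_qq). Second derivatives: U_pp(-2)=18, U_pp(0)=-18; U_qq(3)=6, U_qq(4)=-6.
Saddle points occur where the two diagonal entries have opposite signs: (-2, 4), (0, 3). Count: 2.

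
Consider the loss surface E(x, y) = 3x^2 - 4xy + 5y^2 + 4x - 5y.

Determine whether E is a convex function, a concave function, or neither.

convex

E is quadratic, so its Hessian is the constant matrix H = [[6, -4], [-4, 10]].
det(H) = 44, tr(H) = 16.
det(H) > 0 and tr(H) > 0, so H is positive definite everywhere: convex.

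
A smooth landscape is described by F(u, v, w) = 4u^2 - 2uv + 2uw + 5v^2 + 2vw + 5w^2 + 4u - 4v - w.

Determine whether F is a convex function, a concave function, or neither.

convex

F is quadratic, so its Hessian is the constant matrix H = [[8, -2, 2], [-2, 10, 2], [2, 2, 10]].
Leading principal minors: 8, 76, 672.
All positive ⇒ H ≻ 0 ⇒ convex.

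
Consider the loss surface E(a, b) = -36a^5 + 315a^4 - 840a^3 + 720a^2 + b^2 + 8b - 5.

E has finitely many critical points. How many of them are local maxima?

E separates as a function of a plus a function of b, so ∇E=0 decouples.
∂E/∂a = -180a(a - 4)(a - 2)(a - 1) = 0 at a ∈ {0, 1, 2, 4}; ∂E/∂b = 2(b + 4) = 0 at b ∈ {-4}.
The Hessian is diagonal: diag(E_aa, E_bb). Second derivatives: E_aa(0)=1440, E_aa(1)=-540, E_aa(2)=720, E_aa(4)=-4320; E_bb(-4)=2.
Local maxima occur where both diagonal entries negative: none. Count: 0.

0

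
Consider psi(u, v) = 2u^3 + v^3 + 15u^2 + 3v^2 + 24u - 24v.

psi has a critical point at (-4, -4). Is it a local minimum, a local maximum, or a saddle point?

The mixed partial ∂²psi/∂u∂v is 0, so the Hessian at any point is diag(psi_uu, psi_vv) = diag(6(2u + 5), 6(v + 1)).
At (-4, -4): H = diag(-18, -18).
Both eigenvalues are negative, so H is negative definite: a local maximum.

local maximum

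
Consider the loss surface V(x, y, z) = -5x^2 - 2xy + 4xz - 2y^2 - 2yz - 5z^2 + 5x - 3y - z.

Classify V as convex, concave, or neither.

concave

V is quadratic, so its Hessian is the constant matrix H = [[-10, -2, 4], [-2, -4, -2], [4, -2, -10]].
Leading principal minors: -10, 36, -224.
Signs alternate −, +, − ⇒ H ≺ 0 ⇒ concave.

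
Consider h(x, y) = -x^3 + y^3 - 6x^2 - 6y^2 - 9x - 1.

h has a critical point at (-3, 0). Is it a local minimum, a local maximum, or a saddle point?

saddle point

The mixed partial ∂²h/∂x∂y is 0, so the Hessian at any point is diag(h_xx, h_yy) = diag(-6(x + 2), 6(y - 2)).
At (-3, 0): H = diag(6, -12).
The eigenvalues have opposite signs, so H is indefinite: a saddle point.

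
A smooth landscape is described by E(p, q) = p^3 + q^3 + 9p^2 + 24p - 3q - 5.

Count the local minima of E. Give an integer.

1

E separates as a function of p plus a function of q, so ∇E=0 decouples.
∂E/∂p = 3(p + 2)(p + 4) = 0 at p ∈ {-4, -2}; ∂E/∂q = 3(q - 1)(q + 1) = 0 at q ∈ {-1, 1}.
The Hessian is diagonal: diag(E_pp, E_qq). Second derivatives: E_pp(-4)=-6, E_pp(-2)=6; E_qq(-1)=-6, E_qq(1)=6.
Local minima occur where both diagonal entries positive: (-2, 1). Count: 1.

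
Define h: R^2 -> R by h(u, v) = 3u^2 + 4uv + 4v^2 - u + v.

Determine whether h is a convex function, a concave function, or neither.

h is quadratic, so its Hessian is the constant matrix H = [[6, 4], [4, 8]].
det(H) = 32, tr(H) = 14.
det(H) > 0 and tr(H) > 0, so H is positive definite everywhere: convex.

convex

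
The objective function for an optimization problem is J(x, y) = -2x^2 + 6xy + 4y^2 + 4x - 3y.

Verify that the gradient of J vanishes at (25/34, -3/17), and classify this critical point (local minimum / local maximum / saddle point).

∇J = (-4x + 6y + 4, 6x + 8y - 3); substituting (25/34, -3/17) gives ∇J = (0, 0), so (25/34, -3/17) is indeed a critical point.
The Hessian of J is constant: H = [[-4, 6], [6, 8]].
det(H) = (-4)·8 − 6² = -68.
Since det(H) < 0, H is indefinite and the critical point is a saddle point.

saddle point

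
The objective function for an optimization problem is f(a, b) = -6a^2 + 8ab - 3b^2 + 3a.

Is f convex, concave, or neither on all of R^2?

f is quadratic, so its Hessian is the constant matrix H = [[-12, 8], [8, -6]].
det(H) = 8, tr(H) = -18.
det(H) > 0 and tr(H) < 0, so H is negative definite everywhere: concave.

concave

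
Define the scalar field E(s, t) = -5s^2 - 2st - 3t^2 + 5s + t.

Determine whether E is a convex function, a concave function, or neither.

E is quadratic, so its Hessian is the constant matrix H = [[-10, -2], [-2, -6]].
det(H) = 56, tr(H) = -16.
det(H) > 0 and tr(H) < 0, so H is negative definite everywhere: concave.

concave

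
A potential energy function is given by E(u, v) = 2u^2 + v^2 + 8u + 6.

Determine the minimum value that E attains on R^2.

-2

E(u,v) separates as P(u) + Q(v) + 6, so its minimum is min P + min Q + 6.
P'(u) = 4u + 8 vanishes at u ∈ {-2}; Q'(v) = 2v vanishes at v ∈ {0}.
Local minima of P (where P''>0): P(-2)=-8. Local minima of Q: Q(0)=0.
So the global minimum of E is P(-2) + Q(0) + 6 = -8 + 0 + 6 = -2, attained at (-2, 0).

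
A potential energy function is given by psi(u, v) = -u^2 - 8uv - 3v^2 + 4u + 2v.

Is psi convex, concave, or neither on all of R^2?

psi is quadratic, so its Hessian is the constant matrix H = [[-2, -8], [-8, -6]].
det(H) = -52, tr(H) = -8.
det(H) < 0, so H is indefinite: neither convex nor concave.

neither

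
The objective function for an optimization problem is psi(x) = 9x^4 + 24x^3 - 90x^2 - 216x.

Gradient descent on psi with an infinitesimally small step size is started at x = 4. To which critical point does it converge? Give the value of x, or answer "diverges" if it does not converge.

2

psi'(x) = 36(x - 2)(x + 1)(x + 3), so psi'(4) = 2520.
Gradient descent moves in the -psi' direction, i.e. x is decreasing.
The nearest critical point in that direction is x = 2, where psi'' = 540 > 0 (a local minimum). The iterate converges there.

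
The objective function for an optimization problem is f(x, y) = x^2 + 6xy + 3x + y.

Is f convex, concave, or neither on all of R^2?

f is quadratic, so its Hessian is the constant matrix H = [[2, 6], [6, 0]].
det(H) = -36, tr(H) = 2.
det(H) < 0, so H is indefinite: neither convex nor concave.

neither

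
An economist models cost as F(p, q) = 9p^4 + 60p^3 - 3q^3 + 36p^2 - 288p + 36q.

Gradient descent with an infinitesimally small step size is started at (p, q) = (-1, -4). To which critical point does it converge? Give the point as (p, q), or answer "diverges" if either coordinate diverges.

(1, -2)

F is separable, so gradient descent decouples: p follows -∂F/∂p, q follows -∂F/∂q.
∂F/∂p = 36(p - 1)(p + 2)(p + 4); at p=-1 this is -216, so p increases.
∂F/∂q = -9(q - 2)(q + 2); at q=-4 this is -108, so q increases.
p converges to its nearest critical value 1 (a local min of the p-part); q converges to -2. The iterate converges to (1, -2).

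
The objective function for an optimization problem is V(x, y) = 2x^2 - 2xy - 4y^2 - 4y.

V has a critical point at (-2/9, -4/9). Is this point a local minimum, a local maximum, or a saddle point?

The Hessian of V is constant: H = [[4, -2], [-2, -8]].
det(H) = 4·(-8) − (-2)² = -36.
Since det(H) < 0, H is indefinite and the critical point is a saddle point.

saddle point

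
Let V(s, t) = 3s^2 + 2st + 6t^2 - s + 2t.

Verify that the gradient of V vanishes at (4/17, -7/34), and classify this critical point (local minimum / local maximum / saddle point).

local minimum

∇V = (6s + 2t - 1, 2s + 12t + 2); substituting (4/17, -7/34) gives ∇V = (0, 0), so (4/17, -7/34) is indeed a critical point.
The Hessian of V is constant: H = [[6, 2], [2, 12]].
det(H) = 6·12 − 2² = 68.
det(H) > 0 and tr(H) = 18 > 0, so H is positive definite and the point is a local minimum.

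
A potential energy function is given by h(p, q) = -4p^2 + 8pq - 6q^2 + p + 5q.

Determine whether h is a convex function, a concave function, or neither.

concave

h is quadratic, so its Hessian is the constant matrix H = [[-8, 8], [8, -12]].
det(H) = 32, tr(H) = -20.
det(H) > 0 and tr(H) < 0, so H is negative definite everywhere: concave.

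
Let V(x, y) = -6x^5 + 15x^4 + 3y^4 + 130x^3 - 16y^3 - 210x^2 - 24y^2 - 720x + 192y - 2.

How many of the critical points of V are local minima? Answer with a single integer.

4

V separates as a function of x plus a function of y, so ∇V=0 decouples.
∂V/∂x = -30(x - 4)(x - 2)(x + 1)(x + 3) = 0 at x ∈ {-3, -1, 2, 4}; ∂V/∂y = 12(y - 4)(y - 2)(y + 2) = 0 at y ∈ {-2, 2, 4}.
The Hessian is diagonal: diag(V_xx, V_yy). Second derivatives: V_xx(-3)=2100, V_xx(-1)=-900, V_xx(2)=900, V_xx(4)=-2100; V_yy(-2)=288, V_yy(2)=-96, V_yy(4)=144.
Local minima occur where both diagonal entries positive: (-3, -2), (-3, 4), (2, -2), (2, 4). Count: 4.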